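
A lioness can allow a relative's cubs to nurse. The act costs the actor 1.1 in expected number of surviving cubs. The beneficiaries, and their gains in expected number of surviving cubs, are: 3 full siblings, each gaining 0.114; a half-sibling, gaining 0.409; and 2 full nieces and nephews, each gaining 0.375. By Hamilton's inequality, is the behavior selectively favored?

Hamilton's rule: the trait is favored when the sum of r·B over every recipient exceeds the actor's cost C.
r to a full sibling = 0.5 (full sibs share both parents — two paths of length 2: r = 2·(1/2)^2 = 1/2).
r to a half-sibling = 1/4 (half-sibs share one parent — one path of length 2: r = (1/2)^2 = 1/4).
r to a full niece or nephew = 1/4 (full aunt/uncle↔niece/nephew: two paths of length 3 through the shared grandparent pair: r = 2·(1/2)^3 = 1/4).
Summing one r·B term per recipient: 3·0.5·0.114 + 1·0.25·0.409 + 2·0.25·0.375 = 0.46075.
0.46075 < 1.1: the indirect benefit is less than the cost.

No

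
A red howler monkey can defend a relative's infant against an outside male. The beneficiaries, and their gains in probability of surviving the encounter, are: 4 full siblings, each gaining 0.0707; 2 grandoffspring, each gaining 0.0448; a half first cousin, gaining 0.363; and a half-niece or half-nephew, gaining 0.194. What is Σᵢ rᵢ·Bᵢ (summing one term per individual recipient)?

0.2107375

r to a full sibling = 0.5 (full sibs share both parents — two paths of length 2: r = 2·(1/2)^2 = 1/2).
r to a grandoffspring = 0.25 (two parent–offspring links: r = (1/2)^2 = 1/4).
r to a half first cousin = 0.0625 (half first cousins share one grandparent — one path of length 4: r = (1/2)^4 = 1/16).
r to a half-niece or half-nephew = 1/8 (half-aunt/uncle↔niece/nephew: one path of length 3: r = (1/2)^3 = 1/8).
Summing one r·B term per recipient: 4·0.5·0.0707 + 2·0.25·0.0448 + 1·0.0625·0.363 + 1·0.125·0.194 = 0.2107375.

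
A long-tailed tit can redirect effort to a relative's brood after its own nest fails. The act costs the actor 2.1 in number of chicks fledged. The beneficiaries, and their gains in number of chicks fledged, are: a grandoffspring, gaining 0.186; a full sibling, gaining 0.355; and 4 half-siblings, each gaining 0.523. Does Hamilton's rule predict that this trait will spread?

Hamilton's rule: the trait is favored when the sum of r·B over every recipient exceeds the actor's cost C.
r to a grandoffspring = 0.25 (two parent–offspring links: r = (1/2)^2 = 1/4).
r to a full sibling = 1/2 (full sibs share both parents — two paths of length 2: r = 2·(1/2)^2 = 1/2).
r to a half-sibling = 1/4 (half-sibs share one parent — one path of length 2: r = (1/2)^2 = 1/4).
Summing one r·B term per recipient: 1·0.25·0.186 + 1·0.5·0.355 + 4·0.25·0.523 = 0.747.
0.747 < 2.1: the indirect benefit is less than the cost.

No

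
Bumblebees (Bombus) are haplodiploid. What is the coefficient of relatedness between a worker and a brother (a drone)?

0.25

Her haploid brother carries none of their father's genes and a random half of their mother's genome; that half matches the maternal half of her own genome with probability 1/2: r = 1/2 · 1/2 = 1/4.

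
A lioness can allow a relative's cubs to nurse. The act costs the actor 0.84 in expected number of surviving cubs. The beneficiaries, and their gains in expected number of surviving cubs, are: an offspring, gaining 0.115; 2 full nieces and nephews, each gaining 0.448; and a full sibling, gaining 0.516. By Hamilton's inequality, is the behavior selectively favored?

Hamilton's rule: the trait is favored when the sum of r·B over every recipient exceeds the actor's cost C.
r to an offspring = 0.5 (one parent–offspring link: r = (1/2)^1 = 1/2).
r to a full niece or nephew = 1/4 (full aunt/uncle↔niece/nephew: two paths of length 3 through the shared grandparent pair: r = 2·(1/2)^3 = 1/4).
r to a full sibling = 1/2 (full sibs share both parents — two paths of length 2: r = 2·(1/2)^2 = 1/2).
Summing one r·B term per recipient: 1·0.5·0.115 + 2·0.25·0.448 + 1·0.5·0.516 = 0.5395.
0.5395 < 0.84: the indirect benefit is less than the cost.

No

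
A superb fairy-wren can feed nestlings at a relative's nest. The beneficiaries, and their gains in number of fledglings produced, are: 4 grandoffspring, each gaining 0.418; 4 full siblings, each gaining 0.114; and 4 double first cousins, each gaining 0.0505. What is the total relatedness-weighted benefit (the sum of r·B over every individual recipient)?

0.6965

r to a grandoffspring = 0.25 (two parent–offspring links: r = (1/2)^2 = 1/4).
r to a full sibling = 0.5 (full sibs share both parents — two paths of length 2: r = 2·(1/2)^2 = 1/2).
r to a double first cousin = 1/4 (double first cousins share both grandparent pairs — four paths of length 4: r = 4·(1/2)^4 = 1/4).
Summing one r·B term per recipient: 4·0.25·0.418 + 4·0.5·0.114 + 4·0.25·0.0505 = 0.6965.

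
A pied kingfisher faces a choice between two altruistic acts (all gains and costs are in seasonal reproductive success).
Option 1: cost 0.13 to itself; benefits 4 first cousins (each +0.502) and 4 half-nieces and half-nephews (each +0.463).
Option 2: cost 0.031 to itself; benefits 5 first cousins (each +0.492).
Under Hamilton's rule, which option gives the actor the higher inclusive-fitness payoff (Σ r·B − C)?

Option 1

Option 1: r to a first cousin = 0.125.
Option 1: r to a half-niece or half-nephew = 0.125.
Option 1: Σ r·B − C = (4·0.125·0.502 + 4·0.125·0.463) − 0.13 = 0.3525.
Option 2: r to a first cousin = 0.125.
Option 2: Σ r·B − C = (5·0.125·0.492) − 0.031 = 0.2765.
Option 1 has the higher net inclusive-fitness payoff.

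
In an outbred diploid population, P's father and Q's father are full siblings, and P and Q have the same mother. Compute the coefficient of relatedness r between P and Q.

Relatedness sums over independent paths through distinct common ancestors.
P and Q are related in two ways: first cousins through their fathers (r = 1/8) and half-sibs through their shared mother (r = 1/4).
r = 1/8 + 1/4 = 0.375.

0.375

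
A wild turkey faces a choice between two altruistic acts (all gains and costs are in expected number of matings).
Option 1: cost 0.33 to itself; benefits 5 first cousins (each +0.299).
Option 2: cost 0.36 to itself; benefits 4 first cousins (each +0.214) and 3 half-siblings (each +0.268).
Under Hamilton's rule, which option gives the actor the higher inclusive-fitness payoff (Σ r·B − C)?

Option 1: r to a first cousin = 0.125.
Option 1: Σ r·B − C = (5·0.125·0.299) − 0.33 = -0.143125.
Option 2: r to a first cousin = 0.125.
Option 2: r to a half-sibling = 0.25.
Option 2: Σ r·B − C = (4·0.125·0.214 + 3·0.25·0.268) − 0.36 = -0.052.
Option 2 has the higher net inclusive-fitness payoff.

Option 2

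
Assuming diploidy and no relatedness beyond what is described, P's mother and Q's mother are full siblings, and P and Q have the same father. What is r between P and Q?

Independent pedigree routes through distinct common ancestors add.
P and Q are related in two ways: first cousins through their mothers (r = 1/8) and half-sibs through their shared father (r = 1/4).
r = 1/8 + 1/4 = 0.375.

0.375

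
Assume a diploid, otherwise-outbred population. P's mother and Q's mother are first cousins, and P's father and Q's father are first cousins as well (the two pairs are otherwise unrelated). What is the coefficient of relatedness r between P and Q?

0.0625

Relatedness sums over independent paths through distinct common ancestors.
P and Q are related in two ways: second cousins through their mothers (r = 1/32) and second cousins through their fathers (r = 1/32).
r = 1/32 + 1/32 = 1/16 = 0.0625.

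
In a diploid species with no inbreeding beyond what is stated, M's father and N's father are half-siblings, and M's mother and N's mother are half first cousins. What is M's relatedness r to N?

0.078125

With two independent routes of shared ancestry, r is the sum of the two contributions.
M and N are related in two ways: half first cousins through their fathers (r = 1/16) and half second cousins through their mothers (r = 1/64).
r = 1/16 + 1/64 = 5/64 = 0.078125.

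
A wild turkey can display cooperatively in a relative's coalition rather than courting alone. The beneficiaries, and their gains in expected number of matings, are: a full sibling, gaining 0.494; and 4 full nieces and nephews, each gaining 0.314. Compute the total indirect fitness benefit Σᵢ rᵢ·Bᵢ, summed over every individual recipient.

0.561

r to a full sibling = 0.5 (full sibs share both parents — two paths of length 2: r = 2·(1/2)^2 = 1/2).
r to a full niece or nephew = 0.25 (full aunt/uncle↔niece/nephew: two paths of length 3 through the shared grandparent pair: r = 2·(1/2)^3 = 1/4).
Summing one r·B term per recipient: 1·0.5·0.494 + 4·0.25·0.314 = 0.561.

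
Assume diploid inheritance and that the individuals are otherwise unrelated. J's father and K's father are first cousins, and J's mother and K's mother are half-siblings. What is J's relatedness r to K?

Independent pedigree routes through distinct common ancestors add.
J and K are related in two ways: second cousins through their fathers (r = 1/32) and half first cousins through their mothers (r = 1/16).
r = 1/32 + 1/16 = 3/32 = 0.09375.

0.09375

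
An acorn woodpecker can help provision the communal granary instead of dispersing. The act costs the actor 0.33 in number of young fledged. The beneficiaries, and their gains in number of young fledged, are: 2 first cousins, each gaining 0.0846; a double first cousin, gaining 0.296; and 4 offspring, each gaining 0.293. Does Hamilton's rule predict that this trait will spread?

Hamilton's rule: the trait is favored when the sum of r·B over every recipient exceeds the actor's cost C.
r to a first cousin = 0.125 (first cousins share one grandparent pair — two paths of length 4: r = 2·(1/2)^4 = 1/8).
r to a double first cousin = 1/4 (double first cousins share both grandparent pairs — four paths of length 4: r = 4·(1/2)^4 = 1/4).
r to an offspring = 1/2 (one parent–offspring link: r = (1/2)^1 = 1/2).
Summing one r·B term per recipient: 2·0.125·0.0846 + 1·0.25·0.296 + 4·0.5·0.293 = 0.68115.
0.68115 > 0.33: the indirect benefit exceeds the cost.

Yes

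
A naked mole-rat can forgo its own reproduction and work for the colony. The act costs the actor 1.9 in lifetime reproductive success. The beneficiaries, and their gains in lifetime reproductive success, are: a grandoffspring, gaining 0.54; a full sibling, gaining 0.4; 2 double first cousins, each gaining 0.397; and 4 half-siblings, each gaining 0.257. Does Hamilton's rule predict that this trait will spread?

No

Hamilton's rule: the trait is favored when the sum of r·B over every recipient exceeds the actor's cost C.
r to a grandoffspring = 1/4 (two parent–offspring links: r = (1/2)^2 = 1/4).
r to a full sibling = 1/2 (full sibs share both parents — two paths of length 2: r = 2·(1/2)^2 = 1/2).
r to a double first cousin = 0.25 (double first cousins share both grandparent pairs — four paths of length 4: r = 4·(1/2)^4 = 1/4).
r to a half-sibling = 1/4 (half-sibs share one parent — one path of length 2: r = (1/2)^2 = 1/4).
Summing one r·B term per recipient: 1·0.25·0.54 + 1·0.5·0.4 + 2·0.25·0.397 + 4·0.25·0.257 = 0.7905.
0.7905 < 1.9: the indirect benefit is less than the cost.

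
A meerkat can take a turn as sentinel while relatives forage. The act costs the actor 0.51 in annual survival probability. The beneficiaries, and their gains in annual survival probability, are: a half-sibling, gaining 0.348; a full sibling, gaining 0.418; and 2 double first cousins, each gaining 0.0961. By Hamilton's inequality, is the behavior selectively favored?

No

Hamilton's rule: the trait is favored when the sum of r·B over every recipient exceeds the actor's cost C.
r to a half-sibling = 1/4 (half-sibs share one parent — one path of length 2: r = (1/2)^2 = 1/4).
r to a full sibling = 0.5 (full sibs share both parents — two paths of length 2: r = 2·(1/2)^2 = 1/2).
r to a double first cousin = 0.25 (double first cousins share both grandparent pairs — four paths of length 4: r = 4·(1/2)^4 = 1/4).
Summing one r·B term per recipient: 1·0.25·0.348 + 1·0.5·0.418 + 2·0.25·0.0961 = 0.34405.
0.34405 < 0.51: the indirect benefit is less than the cost.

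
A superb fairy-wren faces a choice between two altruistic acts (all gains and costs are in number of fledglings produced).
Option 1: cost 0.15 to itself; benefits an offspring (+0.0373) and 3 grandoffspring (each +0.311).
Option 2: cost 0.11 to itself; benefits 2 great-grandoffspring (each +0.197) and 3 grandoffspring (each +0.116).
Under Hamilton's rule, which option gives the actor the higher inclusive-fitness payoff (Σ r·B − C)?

Option 1

Option 1: r to an offspring = 0.5.
Option 1: r to a grandoffspring = 0.25.
Option 1: Σ r·B − C = (1·0.5·0.0373 + 3·0.25·0.311) − 0.15 = 0.1019.
Option 2: r to a great-grandoffspring = 0.125.
Option 2: r to a grandoffspring = 0.25.
Option 2: Σ r·B − C = (2·0.125·0.197 + 3·0.25·0.116) − 0.11 = 0.02625.
Option 1 has the higher net inclusive-fitness payoff.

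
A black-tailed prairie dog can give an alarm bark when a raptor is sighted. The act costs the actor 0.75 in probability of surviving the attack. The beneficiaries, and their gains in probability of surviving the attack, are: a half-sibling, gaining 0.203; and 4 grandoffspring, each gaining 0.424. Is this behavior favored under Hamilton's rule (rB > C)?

No

Hamilton's rule: the trait is favored when the sum of r·B over every recipient exceeds the actor's cost C.
r to a half-sibling = 1/4 (half-sibs share one parent — one path of length 2: r = (1/2)^2 = 1/4).
r to a grandoffspring = 1/4 (two parent–offspring links: r = (1/2)^2 = 1/4).
Summing one r·B term per recipient: 1·0.25·0.203 + 4·0.25·0.424 = 0.47475.
0.47475 < 0.75: the indirect benefit is less than the cost.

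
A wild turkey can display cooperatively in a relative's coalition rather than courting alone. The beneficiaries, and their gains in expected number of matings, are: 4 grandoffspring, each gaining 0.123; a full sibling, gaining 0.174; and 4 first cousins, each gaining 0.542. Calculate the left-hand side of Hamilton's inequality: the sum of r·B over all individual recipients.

0.481

r to a grandoffspring = 1/4 (two parent–offspring links: r = (1/2)^2 = 1/4).
r to a full sibling = 0.5 (full sibs share both parents — two paths of length 2: r = 2·(1/2)^2 = 1/2).
r to a first cousin = 1/8 (first cousins share one grandparent pair — two paths of length 4: r = 2·(1/2)^4 = 1/8).
Summing one r·B term per recipient: 4·0.25·0.123 + 1·0.5·0.174 + 4·0.125·0.542 = 0.481.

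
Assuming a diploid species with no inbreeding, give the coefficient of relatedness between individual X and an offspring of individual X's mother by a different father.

0.25

Each parent–offspring link contributes a factor of 1/2, and independent paths through distinct common ancestors add.
Half-sibs share one parent — one path of length 2: r = (1/2)^2 = 1/4.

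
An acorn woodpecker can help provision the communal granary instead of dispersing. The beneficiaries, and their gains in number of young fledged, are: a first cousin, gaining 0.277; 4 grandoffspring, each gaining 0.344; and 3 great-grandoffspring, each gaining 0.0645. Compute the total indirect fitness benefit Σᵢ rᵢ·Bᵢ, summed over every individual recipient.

r to a first cousin = 1/8 (first cousins share one grandparent pair — two paths of length 4: r = 2·(1/2)^4 = 1/8).
r to a grandoffspring = 0.25 (two parent–offspring links: r = (1/2)^2 = 1/4).
r to a great-grandoffspring = 0.125 (three parent–offspring links: r = (1/2)^3 = 1/8).
Summing one r·B term per recipient: 1·0.125·0.277 + 4·0.25·0.344 + 3·0.125·0.0645 = 0.4028125.

0.4028125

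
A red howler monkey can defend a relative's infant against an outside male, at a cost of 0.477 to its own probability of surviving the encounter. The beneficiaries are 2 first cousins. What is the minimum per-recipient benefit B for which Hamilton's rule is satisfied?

r to a first cousin = 0.125 (first cousins share one grandparent pair — two paths of length 4: r = 2·(1/2)^4 = 1/8).
Hamilton's rule with n recipients of equal r: n·r·B > C, so B > C/(n·r) = 0.477/(2·0.125) = 1.908.

1.908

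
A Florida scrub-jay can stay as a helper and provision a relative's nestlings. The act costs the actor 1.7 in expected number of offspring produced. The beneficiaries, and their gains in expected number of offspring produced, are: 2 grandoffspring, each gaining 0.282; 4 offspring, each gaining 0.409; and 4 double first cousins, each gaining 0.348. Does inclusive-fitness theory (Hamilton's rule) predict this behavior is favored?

Hamilton's rule: the trait is favored when the sum of r·B over every recipient exceeds the actor's cost C.
r to a grandoffspring = 1/4 (two parent–offspring links: r = (1/2)^2 = 1/4).
r to an offspring = 0.5 (one parent–offspring link: r = (1/2)^1 = 1/2).
r to a double first cousin = 0.25 (double first cousins share both grandparent pairs — four paths of length 4: r = 4·(1/2)^4 = 1/4).
Summing one r·B term per recipient: 2·0.25·0.282 + 4·0.5·0.409 + 4·0.25·0.348 = 1.307.
1.307 < 1.7: the indirect benefit is less than the cost.

No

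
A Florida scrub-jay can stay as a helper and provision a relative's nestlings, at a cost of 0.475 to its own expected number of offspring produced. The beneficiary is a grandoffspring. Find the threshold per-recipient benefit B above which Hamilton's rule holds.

r to a grandoffspring = 1/4 (two parent–offspring links: r = (1/2)^2 = 1/4).
Hamilton's rule with n recipients of equal r: n·r·B > C, so B > C/(n·r) = 0.475/(1·0.25) = 1.9.

1.9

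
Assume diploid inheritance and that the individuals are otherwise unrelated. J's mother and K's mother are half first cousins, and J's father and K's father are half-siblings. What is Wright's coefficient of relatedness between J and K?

With two independent routes of shared ancestry, r is the sum of the two contributions.
J and K are related in two ways: half second cousins through their mothers (r = 1/64) and half first cousins through their fathers (r = 1/16).
r = 1/64 + 1/16 = 5/64 = 0.078125.

0.078125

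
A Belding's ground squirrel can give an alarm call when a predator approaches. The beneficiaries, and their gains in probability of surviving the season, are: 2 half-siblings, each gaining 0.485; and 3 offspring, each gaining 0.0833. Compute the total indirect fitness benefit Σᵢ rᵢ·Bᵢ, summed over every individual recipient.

0.36745

r to a half-sibling = 0.25 (half-sibs share one parent — one path of length 2: r = (1/2)^2 = 1/4).
r to an offspring = 0.5 (one parent–offspring link: r = (1/2)^1 = 1/2).
Summing one r·B term per recipient: 2·0.25·0.485 + 3·0.5·0.0833 = 0.36745.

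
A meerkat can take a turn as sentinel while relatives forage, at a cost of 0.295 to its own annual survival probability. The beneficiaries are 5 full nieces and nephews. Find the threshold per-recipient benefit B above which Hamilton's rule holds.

r to a full niece or nephew = 1/4 (full aunt/uncle↔niece/nephew: two paths of length 3 through the shared grandparent pair: r = 2·(1/2)^3 = 1/4).
Hamilton's rule with n recipients of equal r: n·r·B > C, so B > C/(n·r) = 0.295/(5·0.25) = 0.236.

0.236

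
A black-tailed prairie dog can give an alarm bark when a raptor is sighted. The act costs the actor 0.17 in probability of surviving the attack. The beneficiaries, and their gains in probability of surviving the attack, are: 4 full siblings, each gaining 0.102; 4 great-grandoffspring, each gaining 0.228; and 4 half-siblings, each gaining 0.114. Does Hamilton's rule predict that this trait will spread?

Hamilton's rule: the trait is favored when the sum of r·B over every recipient exceeds the actor's cost C.
r to a full sibling = 0.5 (full sibs share both parents — two paths of length 2: r = 2·(1/2)^2 = 1/2).
r to a great-grandoffspring = 0.125 (three parent–offspring links: r = (1/2)^3 = 1/8).
r to a half-sibling = 0.25 (half-sibs share one parent — one path of length 2: r = (1/2)^2 = 1/4).
Summing one r·B term per recipient: 4·0.5·0.102 + 4·0.125·0.228 + 4·0.25·0.114 = 0.432.
0.432 > 0.17: the indirect benefit exceeds the cost.

Yes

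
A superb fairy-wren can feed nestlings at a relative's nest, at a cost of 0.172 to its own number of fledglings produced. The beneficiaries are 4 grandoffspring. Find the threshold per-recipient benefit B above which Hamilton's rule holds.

0.172

r to a grandoffspring = 1/4 (two parent–offspring links: r = (1/2)^2 = 1/4).
Hamilton's rule with n recipients of equal r: n·r·B > C, so B > C/(n·r) = 0.172/(4·0.25) = 0.172.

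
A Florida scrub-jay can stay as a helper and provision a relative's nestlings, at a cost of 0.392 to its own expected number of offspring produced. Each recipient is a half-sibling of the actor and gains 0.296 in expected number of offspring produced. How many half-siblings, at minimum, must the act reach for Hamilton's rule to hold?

r to a half-sibling = 0.25 (half-sibs share one parent — one path of length 2: r = (1/2)^2 = 1/4).
Hamilton's rule: n·r·B > C  ⇒  n > C/(r·B) = 0.392/(0.25·0.296) = 5.297.
The smallest integer exceeding 5.297 is 6.

6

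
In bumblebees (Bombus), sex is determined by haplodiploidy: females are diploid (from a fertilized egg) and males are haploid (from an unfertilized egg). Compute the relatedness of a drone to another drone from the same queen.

Haploid brothers each carry a random half of the queen's diploid genome, so on average they share half: r = 1/2.

0.5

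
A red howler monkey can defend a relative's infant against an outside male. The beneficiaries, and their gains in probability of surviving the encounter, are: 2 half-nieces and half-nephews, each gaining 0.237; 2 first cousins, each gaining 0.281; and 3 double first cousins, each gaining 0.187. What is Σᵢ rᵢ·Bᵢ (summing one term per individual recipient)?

r to a half-niece or half-nephew = 1/8 (half-aunt/uncle↔niece/nephew: one path of length 3: r = (1/2)^3 = 1/8).
r to a first cousin = 1/8 (first cousins share one grandparent pair — two paths of length 4: r = 2·(1/2)^4 = 1/8).
r to a double first cousin = 0.25 (double first cousins share both grandparent pairs — four paths of length 4: r = 4·(1/2)^4 = 1/4).
Summing one r·B term per recipient: 2·0.125·0.237 + 2·0.125·0.281 + 3·0.25·0.187 = 0.26975.

0.26975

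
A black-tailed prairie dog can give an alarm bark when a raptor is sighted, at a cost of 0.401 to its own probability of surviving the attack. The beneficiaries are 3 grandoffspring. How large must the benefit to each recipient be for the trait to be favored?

0.5347

r to a grandoffspring = 0.25 (two parent–offspring links: r = (1/2)^2 = 1/4).
Hamilton's rule with n recipients of equal r: n·r·B > C, so B > C/(n·r) = 0.401/(3·0.25) = 0.5347.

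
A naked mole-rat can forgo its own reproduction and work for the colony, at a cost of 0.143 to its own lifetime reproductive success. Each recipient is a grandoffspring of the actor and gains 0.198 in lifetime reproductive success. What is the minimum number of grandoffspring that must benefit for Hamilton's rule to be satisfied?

r to a grandoffspring = 1/4 (two parent–offspring links: r = (1/2)^2 = 1/4).
Hamilton's rule: n·r·B > C  ⇒  n > C/(r·B) = 0.143/(0.25·0.198) = 2.889.
The smallest integer exceeding 2.889 is 3.

3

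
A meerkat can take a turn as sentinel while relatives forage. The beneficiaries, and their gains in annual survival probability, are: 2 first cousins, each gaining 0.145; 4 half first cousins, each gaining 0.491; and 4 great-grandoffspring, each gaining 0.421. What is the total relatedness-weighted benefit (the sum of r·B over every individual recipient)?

0.3695

r to a first cousin = 1/8 (first cousins share one grandparent pair — two paths of length 4: r = 2·(1/2)^4 = 1/8).
r to a half first cousin = 1/16 (half first cousins share one grandparent — one path of length 4: r = (1/2)^4 = 1/16).
r to a great-grandoffspring = 1/8 (three parent–offspring links: r = (1/2)^3 = 1/8).
Summing one r·B term per recipient: 2·0.125·0.145 + 4·0.0625·0.491 + 4·0.125·0.421 = 0.3695.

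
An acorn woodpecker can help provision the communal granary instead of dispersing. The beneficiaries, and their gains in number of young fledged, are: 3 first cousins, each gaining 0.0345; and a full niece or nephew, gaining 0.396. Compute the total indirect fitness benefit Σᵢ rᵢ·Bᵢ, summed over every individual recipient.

r to a first cousin = 1/8 (first cousins share one grandparent pair — two paths of length 4: r = 2·(1/2)^4 = 1/8).
r to a full niece or nephew = 0.25 (full aunt/uncle↔niece/nephew: two paths of length 3 through the shared grandparent pair: r = 2·(1/2)^3 = 1/4).
Summing one r·B term per recipient: 3·0.125·0.0345 + 1·0.25·0.396 = 0.1119375.

0.1119375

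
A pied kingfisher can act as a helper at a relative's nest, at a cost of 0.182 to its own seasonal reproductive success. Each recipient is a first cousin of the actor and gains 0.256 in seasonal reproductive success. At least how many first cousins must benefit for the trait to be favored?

6

r to a first cousin = 1/8 (first cousins share one grandparent pair — two paths of length 4: r = 2·(1/2)^4 = 1/8).
Hamilton's rule: n·r·B > C  ⇒  n > C/(r·B) = 0.182/(0.125·0.256) = 5.688.
The smallest integer exceeding 5.688 is 6.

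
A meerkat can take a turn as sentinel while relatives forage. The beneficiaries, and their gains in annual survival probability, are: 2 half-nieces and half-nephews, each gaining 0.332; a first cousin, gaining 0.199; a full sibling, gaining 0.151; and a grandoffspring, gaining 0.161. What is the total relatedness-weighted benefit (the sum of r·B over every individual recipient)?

0.223625

r to a half-niece or half-nephew = 1/8 (half-aunt/uncle↔niece/nephew: one path of length 3: r = (1/2)^3 = 1/8).
r to a first cousin = 0.125 (first cousins share one grandparent pair — two paths of length 4: r = 2·(1/2)^4 = 1/8).
r to a full sibling = 1/2 (full sibs share both parents — two paths of length 2: r = 2·(1/2)^2 = 1/2).
r to a grandoffspring = 1/4 (two parent–offspring links: r = (1/2)^2 = 1/4).
Summing one r·B term per recipient: 2·0.125·0.332 + 1·0.125·0.199 + 1·0.5·0.151 + 1·0.25·0.161 = 0.223625.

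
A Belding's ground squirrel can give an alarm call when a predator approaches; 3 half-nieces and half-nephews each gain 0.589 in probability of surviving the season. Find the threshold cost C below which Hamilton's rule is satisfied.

r to a half-niece or half-nephew = 0.125 (half-aunt/uncle↔niece/nephew: one path of length 3: r = (1/2)^3 = 1/8).
Hamilton's rule: n·r·B > C, so the trait is favored while C < n·r·B = 3·0.125·0.589 = 0.220875.

0.220875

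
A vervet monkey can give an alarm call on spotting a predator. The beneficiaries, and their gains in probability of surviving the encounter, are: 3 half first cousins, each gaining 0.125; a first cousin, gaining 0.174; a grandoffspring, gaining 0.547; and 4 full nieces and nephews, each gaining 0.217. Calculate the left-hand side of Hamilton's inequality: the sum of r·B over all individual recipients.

r to a half first cousin = 1/16 (half first cousins share one grandparent — one path of length 4: r = (1/2)^4 = 1/16).
r to a first cousin = 1/8 (first cousins share one grandparent pair — two paths of length 4: r = 2·(1/2)^4 = 1/8).
r to a grandoffspring = 1/4 (two parent–offspring links: r = (1/2)^2 = 1/4).
r to a full niece or nephew = 1/4 (full aunt/uncle↔niece/nephew: two paths of length 3 through the shared grandparent pair: r = 2·(1/2)^3 = 1/4).
Summing one r·B term per recipient: 3·0.0625·0.125 + 1·0.125·0.174 + 1·0.25·0.547 + 4·0.25·0.217 = 0.3989375.

0.3989375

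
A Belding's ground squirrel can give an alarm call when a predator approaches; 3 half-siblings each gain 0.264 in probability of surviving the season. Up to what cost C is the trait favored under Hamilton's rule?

0.198

r to a half-sibling = 0.25 (half-sibs share one parent — one path of length 2: r = (1/2)^2 = 1/4).
Hamilton's rule: n·r·B > C, so the trait is favored while C < n·r·B = 3·0.25·0.264 = 0.198.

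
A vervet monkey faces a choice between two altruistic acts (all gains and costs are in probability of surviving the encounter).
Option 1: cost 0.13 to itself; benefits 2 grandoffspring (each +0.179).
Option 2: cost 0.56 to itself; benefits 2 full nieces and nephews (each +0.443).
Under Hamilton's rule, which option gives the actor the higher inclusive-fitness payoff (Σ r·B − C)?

Option 1: r to a grandoffspring = 0.25.
Option 1: Σ r·B − C = (2·0.25·0.179) − 0.13 = -0.0405.
Option 2: r to a full niece or nephew = 0.25.
Option 2: Σ r·B − C = (2·0.25·0.443) − 0.56 = -0.3385.
Option 1 has the higher net inclusive-fitness payoff.

Option 1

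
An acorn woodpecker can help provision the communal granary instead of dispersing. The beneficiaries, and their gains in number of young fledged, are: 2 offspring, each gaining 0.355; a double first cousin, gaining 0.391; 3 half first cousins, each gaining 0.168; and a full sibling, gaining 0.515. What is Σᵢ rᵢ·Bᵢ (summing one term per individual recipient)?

0.74175

r to an offspring = 0.5 (one parent–offspring link: r = (1/2)^1 = 1/2).
r to a double first cousin = 1/4 (double first cousins share both grandparent pairs — four paths of length 4: r = 4·(1/2)^4 = 1/4).
r to a half first cousin = 1/16 (half first cousins share one grandparent — one path of length 4: r = (1/2)^4 = 1/16).
r to a full sibling = 0.5 (full sibs share both parents — two paths of length 2: r = 2·(1/2)^2 = 1/2).
Summing one r·B term per recipient: 2·0.5·0.355 + 1·0.25·0.391 + 3·0.0625·0.168 + 1·0.5·0.515 = 0.74175.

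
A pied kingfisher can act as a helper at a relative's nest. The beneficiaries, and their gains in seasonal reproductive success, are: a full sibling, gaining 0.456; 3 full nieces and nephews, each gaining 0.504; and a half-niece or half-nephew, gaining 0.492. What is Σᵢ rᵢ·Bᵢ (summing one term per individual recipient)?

0.6675

r to a full sibling = 1/2 (full sibs share both parents — two paths of length 2: r = 2·(1/2)^2 = 1/2).
r to a full niece or nephew = 0.25 (full aunt/uncle↔niece/nephew: two paths of length 3 through the shared grandparent pair: r = 2·(1/2)^3 = 1/4).
r to a half-niece or half-nephew = 0.125 (half-aunt/uncle↔niece/nephew: one path of length 3: r = (1/2)^3 = 1/8).
Summing one r·B term per recipient: 1·0.5·0.456 + 3·0.25·0.504 + 1·0.125·0.492 = 0.6675.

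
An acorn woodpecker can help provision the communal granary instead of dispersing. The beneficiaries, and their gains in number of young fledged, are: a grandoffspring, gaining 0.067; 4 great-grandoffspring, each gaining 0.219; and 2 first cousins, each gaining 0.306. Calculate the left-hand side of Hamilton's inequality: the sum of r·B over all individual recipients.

0.20275

r to a grandoffspring = 0.25 (two parent–offspring links: r = (1/2)^2 = 1/4).
r to a great-grandoffspring = 0.125 (three parent–offspring links: r = (1/2)^3 = 1/8).
r to a first cousin = 1/8 (first cousins share one grandparent pair — two paths of length 4: r = 2·(1/2)^4 = 1/8).
Summing one r·B term per recipient: 1·0.25·0.067 + 4·0.125·0.219 + 2·0.125·0.306 = 0.20275.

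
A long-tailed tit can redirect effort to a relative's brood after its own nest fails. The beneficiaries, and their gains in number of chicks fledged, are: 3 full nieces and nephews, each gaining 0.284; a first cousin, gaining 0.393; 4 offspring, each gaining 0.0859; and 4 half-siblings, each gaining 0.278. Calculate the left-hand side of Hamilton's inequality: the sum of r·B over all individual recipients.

r to a full niece or nephew = 0.25 (full aunt/uncle↔niece/nephew: two paths of length 3 through the shared grandparent pair: r = 2·(1/2)^3 = 1/4).
r to a first cousin = 0.125 (first cousins share one grandparent pair — two paths of length 4: r = 2·(1/2)^4 = 1/8).
r to an offspring = 0.5 (one parent–offspring link: r = (1/2)^1 = 1/2).
r to a half-sibling = 0.25 (half-sibs share one parent — one path of length 2: r = (1/2)^2 = 1/4).
Summing one r·B term per recipient: 3·0.25·0.284 + 1·0.125·0.393 + 4·0.5·0.0859 + 4·0.25·0.278 = 0.711925.

0.711925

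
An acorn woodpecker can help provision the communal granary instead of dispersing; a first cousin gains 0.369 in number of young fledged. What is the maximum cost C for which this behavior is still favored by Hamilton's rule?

r to a first cousin = 1/8 (first cousins share one grandparent pair — two paths of length 4: r = 2·(1/2)^4 = 1/8).
Hamilton's rule: n·r·B > C, so the trait is favored while C < n·r·B = 1·0.125·0.369 = 0.046125.

0.046125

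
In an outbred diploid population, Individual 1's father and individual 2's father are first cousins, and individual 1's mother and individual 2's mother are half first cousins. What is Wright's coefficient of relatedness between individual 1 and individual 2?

Wright's path rule: contributions from independent ancestry routes add.
Individual 1 and individual 2 are related in two ways: second cousins through their fathers (r = 1/32) and half second cousins through their mothers (r = 1/64).
r = 1/32 + 1/64 = 0.046875.

0.046875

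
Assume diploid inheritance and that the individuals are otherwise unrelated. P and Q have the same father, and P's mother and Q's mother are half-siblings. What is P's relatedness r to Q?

0.3125

Independent pedigree routes through distinct common ancestors add.
P and Q are related in two ways: half-sibs through their shared father (r = 1/4) and half first cousins through their mothers (r = 1/16).
r = 1/4 + 1/16 = 5/16 = 0.3125.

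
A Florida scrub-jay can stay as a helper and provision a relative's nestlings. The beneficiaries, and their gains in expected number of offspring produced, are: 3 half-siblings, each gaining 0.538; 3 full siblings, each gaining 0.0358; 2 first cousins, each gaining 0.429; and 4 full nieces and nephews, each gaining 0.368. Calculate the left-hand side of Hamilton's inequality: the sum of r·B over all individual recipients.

0.93245

r to a half-sibling = 1/4 (half-sibs share one parent — one path of length 2: r = (1/2)^2 = 1/4).
r to a full sibling = 0.5 (full sibs share both parents — two paths of length 2: r = 2·(1/2)^2 = 1/2).
r to a first cousin = 0.125 (first cousins share one grandparent pair — two paths of length 4: r = 2·(1/2)^4 = 1/8).
r to a full niece or nephew = 1/4 (full aunt/uncle↔niece/nephew: two paths of length 3 through the shared grandparent pair: r = 2·(1/2)^3 = 1/4).
Summing one r·B term per recipient: 3·0.25·0.538 + 3·0.5·0.0358 + 2·0.125·0.429 + 4·0.25·0.368 = 0.93245.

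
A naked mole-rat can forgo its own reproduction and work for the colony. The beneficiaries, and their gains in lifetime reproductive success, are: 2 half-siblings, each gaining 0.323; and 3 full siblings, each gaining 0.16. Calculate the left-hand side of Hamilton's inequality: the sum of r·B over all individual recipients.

0.4015

r to a half-sibling = 1/4 (half-sibs share one parent — one path of length 2: r = (1/2)^2 = 1/4).
r to a full sibling = 1/2 (full sibs share both parents — two paths of length 2: r = 2·(1/2)^2 = 1/2).
Summing one r·B term per recipient: 2·0.25·0.323 + 3·0.5·0.16 = 0.4015.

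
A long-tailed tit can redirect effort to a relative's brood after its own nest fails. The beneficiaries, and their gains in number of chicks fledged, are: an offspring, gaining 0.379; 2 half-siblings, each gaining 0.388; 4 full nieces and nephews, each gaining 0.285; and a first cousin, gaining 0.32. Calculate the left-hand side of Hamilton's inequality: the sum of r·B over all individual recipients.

0.7085

r to an offspring = 1/2 (one parent–offspring link: r = (1/2)^1 = 1/2).
r to a half-sibling = 0.25 (half-sibs share one parent — one path of length 2: r = (1/2)^2 = 1/4).
r to a full niece or nephew = 1/4 (full aunt/uncle↔niece/nephew: two paths of length 3 through the shared grandparent pair: r = 2·(1/2)^3 = 1/4).
r to a first cousin = 1/8 (first cousins share one grandparent pair — two paths of length 4: r = 2·(1/2)^4 = 1/8).
Summing one r·B term per recipient: 1·0.5·0.379 + 2·0.25·0.388 + 4·0.25·0.285 + 1·0.125·0.32 = 0.7085.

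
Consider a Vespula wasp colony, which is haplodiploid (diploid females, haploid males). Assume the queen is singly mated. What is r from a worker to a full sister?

0.75

Haplodiploid full sisters inherit their father's entire haploid genome identically (contributing 1/2) and on average half of their mother's contribution (1/2 · 1/2 = 1/4); r = 1/2 + 1/4 = 3/4.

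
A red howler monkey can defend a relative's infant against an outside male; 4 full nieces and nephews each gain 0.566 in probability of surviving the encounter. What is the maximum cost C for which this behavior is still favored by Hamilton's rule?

0.566

r to a full niece or nephew = 0.25 (full aunt/uncle↔niece/nephew: two paths of length 3 through the shared grandparent pair: r = 2·(1/2)^3 = 1/4).
Hamilton's rule: n·r·B > C, so the trait is favored while C < n·r·B = 4·0.25·0.566 = 0.566.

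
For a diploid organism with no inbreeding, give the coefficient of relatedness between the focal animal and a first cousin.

Each parent–offspring link contributes a factor of 1/2, and independent paths through distinct common ancestors add.
First cousins share one grandparent pair — two paths of length 4: r = 2·(1/2)^4 = 1/8.

0.125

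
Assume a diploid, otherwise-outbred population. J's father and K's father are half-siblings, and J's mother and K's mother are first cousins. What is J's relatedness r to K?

Relatedness sums over independent paths through distinct common ancestors.
J and K are related in two ways: half first cousins through their fathers (r = 1/16) and second cousins through their mothers (r = 1/32).
r = 1/16 + 1/32 = 0.09375.

0.09375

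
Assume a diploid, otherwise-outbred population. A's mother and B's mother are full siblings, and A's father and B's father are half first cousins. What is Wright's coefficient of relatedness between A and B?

0.140625

With two independent routes of shared ancestry, r is the sum of the two contributions.
A and B are related in two ways: first cousins through their mothers (r = 1/8) and half second cousins through their fathers (r = 1/64).
r = 1/8 + 1/64 = 9/64 = 0.140625.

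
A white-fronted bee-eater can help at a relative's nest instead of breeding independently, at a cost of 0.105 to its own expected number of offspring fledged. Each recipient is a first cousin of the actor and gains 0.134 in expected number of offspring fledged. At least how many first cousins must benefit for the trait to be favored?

r to a first cousin = 1/8 (first cousins share one grandparent pair — two paths of length 4: r = 2·(1/2)^4 = 1/8).
Hamilton's rule: n·r·B > C  ⇒  n > C/(r·B) = 0.105/(0.125·0.134) = 6.269.
The smallest integer exceeding 6.269 is 7.

7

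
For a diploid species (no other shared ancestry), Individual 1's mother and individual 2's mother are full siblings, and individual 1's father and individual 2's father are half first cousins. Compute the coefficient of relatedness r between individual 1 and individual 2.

Wright's path rule: contributions from independent ancestry routes add.
Individual 1 and individual 2 are related in two ways: first cousins through their mothers (r = 1/8) and half second cousins through their fathers (r = 1/64).
r = 1/8 + 1/64 = 9/64 = 0.140625.

0.140625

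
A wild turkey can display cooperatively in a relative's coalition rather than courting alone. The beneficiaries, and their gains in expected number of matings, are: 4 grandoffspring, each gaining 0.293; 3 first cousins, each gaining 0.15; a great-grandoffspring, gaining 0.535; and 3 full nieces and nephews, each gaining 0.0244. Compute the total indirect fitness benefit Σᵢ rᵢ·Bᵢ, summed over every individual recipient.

0.434425

r to a grandoffspring = 1/4 (two parent–offspring links: r = (1/2)^2 = 1/4).
r to a first cousin = 1/8 (first cousins share one grandparent pair — two paths of length 4: r = 2·(1/2)^4 = 1/8).
r to a great-grandoffspring = 0.125 (three parent–offspring links: r = (1/2)^3 = 1/8).
r to a full niece or nephew = 1/4 (full aunt/uncle↔niece/nephew: two paths of length 3 through the shared grandparent pair: r = 2·(1/2)^3 = 1/4).
Summing one r·B term per recipient: 4·0.25·0.293 + 3·0.125·0.15 + 1·0.125·0.535 + 3·0.25·0.0244 = 0.434425.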